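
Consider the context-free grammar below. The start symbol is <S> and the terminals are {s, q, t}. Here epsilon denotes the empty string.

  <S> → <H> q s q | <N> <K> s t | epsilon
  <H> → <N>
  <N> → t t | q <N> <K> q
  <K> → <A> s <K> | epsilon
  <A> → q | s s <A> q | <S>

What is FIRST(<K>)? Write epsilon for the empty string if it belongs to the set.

FIRST(<N>): from <N>→t t we get {t}; from <N>→q <N> <K> q we get {q}. So FIRST(<N>) = {q, t}.
FIRST(<H>): from <H>→<N> we get {q, t}. So FIRST(<H>) = {q, t}.
FIRST(<S>): from <S>→<H> q s q we get {q, t}; from <S>→<N> <K> s t we get {q, t}; from <S>→epsilon we get {epsilon}. So FIRST(<S>) = {epsilon, q, t}.
FIRST(<A>): from <A>→q we get {q}; from <A>→s s <A> q we get {s}; from <A>→<S> we get {epsilon, q, t}. So FIRST(<A>) = {epsilon, q, s, t}.
FIRST(<K>): from <K>→<A> s <K> we get {q, s, t}; from <K>→epsilon we get {epsilon}. So FIRST(<K>) = {epsilon, q, s, t}.

{epsilon, q, s, t}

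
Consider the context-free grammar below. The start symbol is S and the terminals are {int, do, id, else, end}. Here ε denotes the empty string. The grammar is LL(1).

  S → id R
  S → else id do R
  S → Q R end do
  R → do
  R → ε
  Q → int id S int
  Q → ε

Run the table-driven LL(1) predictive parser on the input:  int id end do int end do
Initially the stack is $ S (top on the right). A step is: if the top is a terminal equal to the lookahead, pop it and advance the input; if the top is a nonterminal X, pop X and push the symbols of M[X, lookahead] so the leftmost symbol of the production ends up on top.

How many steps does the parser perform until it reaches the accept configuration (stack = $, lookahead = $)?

      Stack                      Input                       Action
   1  $ S                        int id end do int end do $  expand S → Q R end do
   2  $ do end R Q               int id end do int end do $  expand Q → int id S int
   3  $ do end R int S id int    int id end do int end do $  match int
   4  $ do end R int S id        id end do int end do $      match id
   5  $ do end R int S           end do int end do $         expand S → Q R end do
   6  $ do end R int do end R Q  end do int end do $         expand Q → ε
   7  $ do end R int do end R    end do int end do $         expand R → ε
   8  $ do end R int do end      end do int end do $         match end
   9  $ do end R int do          do int end do $             match do
  10  $ do end R int             int end do $                match int
  11  $ do end R                 end do $                    expand R → ε
  12  $ do end                   end do $                    match end
  13  $ do                       do $                        match do
Accept reached after 13 steps.

13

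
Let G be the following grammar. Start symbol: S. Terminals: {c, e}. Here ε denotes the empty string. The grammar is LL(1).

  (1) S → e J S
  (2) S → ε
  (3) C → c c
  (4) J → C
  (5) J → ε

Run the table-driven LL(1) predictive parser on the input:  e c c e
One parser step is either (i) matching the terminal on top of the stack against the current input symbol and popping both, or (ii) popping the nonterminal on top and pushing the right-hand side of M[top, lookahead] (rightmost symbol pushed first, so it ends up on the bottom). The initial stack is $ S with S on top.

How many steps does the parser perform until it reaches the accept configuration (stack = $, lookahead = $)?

10

step 1: stack=$ S  input=e c c e $  — expand S → e J S
step 2: stack=$ S J e  input=e c c e $  — match e
step 3: stack=$ S J  input=c c e $  — expand J → C
step 4: stack=$ S C  input=c c e $  — expand C → c c
step 5: stack=$ S c c  input=c c e $  — match c
step 6: stack=$ S c  input=c e $  — match c
step 7: stack=$ S  input=e $  — expand S → e J S
step 8: stack=$ S J e  input=e $  — match e
step 9: stack=$ S J  input=$  — expand J → ε
step 10: stack=$ S  input=$  — expand S → ε
Accept reached after 10 steps.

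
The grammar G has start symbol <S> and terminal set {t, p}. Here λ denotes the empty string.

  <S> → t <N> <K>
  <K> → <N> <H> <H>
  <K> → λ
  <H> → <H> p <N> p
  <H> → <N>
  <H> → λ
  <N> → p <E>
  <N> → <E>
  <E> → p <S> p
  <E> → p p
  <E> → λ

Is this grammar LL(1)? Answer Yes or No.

FIRST(<S>) = {t}
FIRST(<K>) = {λ, p}
FIRST(<H>) = {λ, p}
FIRST(<N>) = {λ, p}
FIRST(<E>) = {λ, p}
FOLLOW(<S>) = {$, p}
FOLLOW(<K>) = {$, p}
FOLLOW(<H>) = {$, p}
FOLLOW(<N>) = {$, p}
FOLLOW(<E>) = {$, p}
Cell M[<E>, p] receives both <E> → p <S> p and <E> → p p and <E> → λ — the grammar is not LL(1).

No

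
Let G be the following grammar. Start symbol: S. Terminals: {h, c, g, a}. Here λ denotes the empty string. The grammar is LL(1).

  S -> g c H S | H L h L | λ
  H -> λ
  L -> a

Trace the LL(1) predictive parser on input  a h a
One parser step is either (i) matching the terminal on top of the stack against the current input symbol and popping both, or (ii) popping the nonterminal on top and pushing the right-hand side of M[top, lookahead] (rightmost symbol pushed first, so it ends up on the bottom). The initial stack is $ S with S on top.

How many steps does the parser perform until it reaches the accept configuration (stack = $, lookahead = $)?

7

step 1: stack=$ S  input=a h a $  — expand S -> H L h L
step 2: stack=$ L h L H  input=a h a $  — expand H -> λ
step 3: stack=$ L h L  input=a h a $  — expand L -> a
step 4: stack=$ L h a  input=a h a $  — match a
step 5: stack=$ L h  input=h a $  — match h
step 6: stack=$ L  input=a $  — expand L -> a
step 7: stack=$ a  input=a $  — match a
Accept reached after 7 steps.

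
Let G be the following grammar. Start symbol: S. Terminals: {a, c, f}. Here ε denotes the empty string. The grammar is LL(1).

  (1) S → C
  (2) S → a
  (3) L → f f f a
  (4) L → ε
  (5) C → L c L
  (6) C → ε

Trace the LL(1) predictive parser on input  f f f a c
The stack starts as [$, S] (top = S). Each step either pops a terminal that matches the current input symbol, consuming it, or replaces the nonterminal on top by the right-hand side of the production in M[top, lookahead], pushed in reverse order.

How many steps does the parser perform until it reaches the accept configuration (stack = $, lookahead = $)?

     Stack          Input        Action
  1  $ S            f f f a c $  expand S → C
  2  $ C            f f f a c $  expand C → L c L
  3  $ L c L        f f f a c $  expand L → f f f a
  4  $ L c a f f f  f f f a c $  match f
  5  $ L c a f f    f f a c $    match f
  6  $ L c a f      f a c $      match f
  7  $ L c a        a c $        match a
  8  $ L c          c $          match c
  9  $ L            $            expand L → ε
Accept reached after 9 steps.

9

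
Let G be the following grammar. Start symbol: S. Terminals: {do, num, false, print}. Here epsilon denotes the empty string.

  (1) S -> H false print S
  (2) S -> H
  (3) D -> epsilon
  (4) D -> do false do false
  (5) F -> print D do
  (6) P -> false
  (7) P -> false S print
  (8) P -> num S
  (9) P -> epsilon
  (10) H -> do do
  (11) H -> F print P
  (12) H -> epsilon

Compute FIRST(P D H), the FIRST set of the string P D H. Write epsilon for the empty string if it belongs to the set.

{epsilon, do, false, num, print}

FIRST(D) = {epsilon, do}
FIRST(F) = {print}
FIRST(P) = {epsilon, false, num}
FIRST(H) = {epsilon, do, print}  (via F print P)
FIRST(S) = {epsilon, do, false, print}  (via H false print S, H)
FIRST(P D H): take FIRST of each symbol in turn, carrying on past any symbol whose FIRST contains epsilon; result {epsilon, do, false, num, print}.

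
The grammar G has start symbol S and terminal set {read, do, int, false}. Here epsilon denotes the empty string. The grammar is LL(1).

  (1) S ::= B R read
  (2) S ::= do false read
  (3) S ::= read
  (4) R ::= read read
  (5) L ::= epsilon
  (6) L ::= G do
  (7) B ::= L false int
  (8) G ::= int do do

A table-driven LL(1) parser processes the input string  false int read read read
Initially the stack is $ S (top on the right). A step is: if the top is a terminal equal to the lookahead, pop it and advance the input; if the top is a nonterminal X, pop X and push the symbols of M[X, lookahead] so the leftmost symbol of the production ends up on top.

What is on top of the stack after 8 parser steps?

read

step 1: stack=$ S  input=false int read read read $  — expand S ::= B R read
step 2: stack=$ read R B  input=false int read read read $  — expand B ::= L false int
step 3: stack=$ read R int false L  input=false int read read read $  — expand L ::= epsilon
step 4: stack=$ read R int false  input=false int read read read $  — match false
step 5: stack=$ read R int  input=int read read read $  — match int
step 6: stack=$ read R  input=read read read $  — expand R ::= read read
step 7: stack=$ read read read  input=read read read $  — match read
step 8: stack=$ read read  input=read read $  — match read
Stack after step 8: $ read (top = read).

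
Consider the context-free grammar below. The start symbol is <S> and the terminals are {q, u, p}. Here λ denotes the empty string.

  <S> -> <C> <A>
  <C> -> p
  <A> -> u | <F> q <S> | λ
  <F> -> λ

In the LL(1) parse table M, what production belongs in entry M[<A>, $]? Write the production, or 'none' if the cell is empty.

FIRST(<C>): from <C>->p we get {p}. So FIRST(<C>) = {p}.
FIRST(<F>): from <F>->λ we get {λ}. So FIRST(<F>) = {λ}.
FIRST(<S>): from <S>-><C> <A> we get {p}. So FIRST(<S>) = {p}.
FIRST(<A>): from <A>->u we get {u}; from <A>-><F> q <S> we get {q}; from <A>->λ we get {λ}. So FIRST(<A>) = {λ, q, u}.
FOLLOW(<S>) includes $ since <S> is the start symbol.
FOLLOW(<S>): in <A>-><F> q <S>, the suffix after <S> is empty, so FOLLOW(<S>) ⊇ FOLLOW(<A>) = {$}. Thus FOLLOW(<S>) = {$}.
FOLLOW(<A>): in <S>-><C> <A>, the suffix after <A> is empty, so FOLLOW(<A>) ⊇ FOLLOW(<S>) = {$}. Thus FOLLOW(<A>) = {$}.
For <A> -> u: FIRST(u) = {u}, so it goes in M[<A>, t] for t ∈ {u}.
For <A> -> <F> q <S>: FIRST(<F> q <S>) = {q}, so it goes in M[<A>, t] for t ∈ {q}.
For <A> -> λ: FIRST(λ) = {λ}, so it goes in M[<A>, t] for t ∈ {}; since λ ∈ FIRST, also for every t ∈ FOLLOW(<A>) = {$}.

<A> -> λ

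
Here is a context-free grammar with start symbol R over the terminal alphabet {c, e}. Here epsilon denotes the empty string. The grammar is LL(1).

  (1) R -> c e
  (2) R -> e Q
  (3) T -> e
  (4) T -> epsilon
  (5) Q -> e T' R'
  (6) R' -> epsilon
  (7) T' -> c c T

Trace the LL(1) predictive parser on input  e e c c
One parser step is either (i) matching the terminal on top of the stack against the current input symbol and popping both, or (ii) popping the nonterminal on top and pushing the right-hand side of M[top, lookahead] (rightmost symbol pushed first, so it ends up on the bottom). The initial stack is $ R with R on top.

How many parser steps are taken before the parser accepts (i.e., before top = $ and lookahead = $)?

9

     Stack       Input      Action
  1  $ R         e e c c $  expand R -> e Q
  2  $ Q e       e e c c $  match e
  3  $ Q         e c c $    expand Q -> e T' R'
  4  $ R' T' e   e c c $    match e
  5  $ R' T'     c c $      expand T' -> c c T
  6  $ R' T c c  c c $      match c
  7  $ R' T c    c $        match c
  8  $ R' T      $          expand T -> epsilon
  9  $ R'        $          expand R' -> epsilon
Accept reached after 9 steps.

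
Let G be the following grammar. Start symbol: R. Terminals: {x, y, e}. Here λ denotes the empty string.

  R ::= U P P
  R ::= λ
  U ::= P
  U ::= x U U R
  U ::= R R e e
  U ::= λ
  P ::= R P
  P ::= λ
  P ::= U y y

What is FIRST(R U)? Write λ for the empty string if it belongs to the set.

FIRST(R) = {λ, e, x, y}  (via U P P)
FIRST(U) = {λ, e, x, y}  (via P, R R e e)
FIRST(P) = {λ, e, x, y}  (via R P, U y y)
FIRST(R U): take FIRST of each symbol in turn, carrying on past any symbol whose FIRST contains λ; result {λ, e, x, y}.

{λ, e, x, y}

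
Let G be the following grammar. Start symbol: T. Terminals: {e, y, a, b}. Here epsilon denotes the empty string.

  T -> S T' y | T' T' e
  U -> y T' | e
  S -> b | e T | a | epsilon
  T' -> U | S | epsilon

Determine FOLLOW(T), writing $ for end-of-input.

{$, a, b, e, y}

FIRST(U): from U->y T' we get {y}; from U->e we get {e}. So FIRST(U) = {e, y}.
FIRST(S): from S->b we get {b}; from S->e T we get {e}; from S->a we get {a}; from S->epsilon we get {epsilon}. So FIRST(S) = {epsilon, a, b, e}.
FIRST(T'): from T'->U we get {e, y}; from T'->S we get {epsilon, a, b, e}; from T'->epsilon we get {epsilon}. So FIRST(T') = {epsilon, a, b, e, y}.
FIRST(T): from T->S T' y we get {a, b, e, y}; from T->T' T' e we get {a, b, e, y}. So FIRST(T) = {a, b, e, y}.
FOLLOW(T) includes $ since T is the start symbol.
FOLLOW(T): in S->e T, the suffix after T is empty, so FOLLOW(T) ⊇ FOLLOW(S) = {a, b, e, y}. Thus FOLLOW(T) = {$, a, b, e, y}.
FOLLOW(U): in T'->U, the suffix after U is empty, so FOLLOW(U) ⊇ FOLLOW(T') = {a, b, e, y}. Thus FOLLOW(U) = {a, b, e, y}.
FOLLOW(T'): in T->S T' y, T' is followed by y with FIRST {y}; in T->T' T' e (occurrence 1), T' is followed by T' e with FIRST {a, b, e, y}; in T->T' T' e (occurrence 2), T' is followed by e with FIRST {e}; in U->y T', the suffix after T' is empty, so FOLLOW(T') ⊇ FOLLOW(U) = {a, b, e, y}. Thus FOLLOW(T') = {a, b, e, y}.
FOLLOW(S): in T->S T' y, S is followed by T' y with FIRST {a, b, e, y}; in T'->S, the suffix after S is empty, so FOLLOW(S) ⊇ FOLLOW(T') = {a, b, e, y}. Thus FOLLOW(S) = {a, b, e, y}.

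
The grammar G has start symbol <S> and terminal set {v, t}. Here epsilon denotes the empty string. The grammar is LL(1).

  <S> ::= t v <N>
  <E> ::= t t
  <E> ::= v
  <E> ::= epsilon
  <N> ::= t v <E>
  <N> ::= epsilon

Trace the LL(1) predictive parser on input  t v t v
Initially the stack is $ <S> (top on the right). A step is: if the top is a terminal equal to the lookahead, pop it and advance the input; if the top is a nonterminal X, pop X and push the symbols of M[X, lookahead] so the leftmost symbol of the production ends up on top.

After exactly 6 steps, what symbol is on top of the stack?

<E>

step 1: stack=$ <S>  input=t v t v $  — expand <S> ::= t v <N>
step 2: stack=$ <N> v t  input=t v t v $  — match t
step 3: stack=$ <N> v  input=v t v $  — match v
step 4: stack=$ <N>  input=t v $  — expand <N> ::= t v <E>
step 5: stack=$ <E> v t  input=t v $  — match t
step 6: stack=$ <E> v  input=v $  — match v
Stack after step 6: $ <E> (top = <E>).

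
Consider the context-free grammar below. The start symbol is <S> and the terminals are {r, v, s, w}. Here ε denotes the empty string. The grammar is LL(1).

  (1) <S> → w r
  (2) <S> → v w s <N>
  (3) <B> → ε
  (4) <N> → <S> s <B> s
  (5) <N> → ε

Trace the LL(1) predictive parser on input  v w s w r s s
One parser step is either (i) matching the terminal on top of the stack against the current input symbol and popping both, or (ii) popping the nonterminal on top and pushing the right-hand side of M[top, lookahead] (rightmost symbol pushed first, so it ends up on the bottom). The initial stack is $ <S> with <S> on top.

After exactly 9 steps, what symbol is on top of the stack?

step 1: stack=$ <S>  input=v w s w r s s $  — expand <S> → v w s <N>
step 2: stack=$ <N> s w v  input=v w s w r s s $  — match v
step 3: stack=$ <N> s w  input=w s w r s s $  — match w
step 4: stack=$ <N> s  input=s w r s s $  — match s
step 5: stack=$ <N>  input=w r s s $  — expand <N> → <S> s <B> s
step 6: stack=$ s <B> s <S>  input=w r s s $  — expand <S> → w r
step 7: stack=$ s <B> s r w  input=w r s s $  — match w
step 8: stack=$ s <B> s r  input=r s s $  — match r
step 9: stack=$ s <B> s  input=s s $  — match s
Stack after step 9: $ s <B> (top = <B>).

<B>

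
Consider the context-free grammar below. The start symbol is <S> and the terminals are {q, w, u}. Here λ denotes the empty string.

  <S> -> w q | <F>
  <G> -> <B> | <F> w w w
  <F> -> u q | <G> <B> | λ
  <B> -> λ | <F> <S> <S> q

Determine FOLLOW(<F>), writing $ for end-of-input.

{$, q, u, w}

FIRST(<S>): from <S>->w q we get {w}; from <S>-><F> we get {λ, q, u, w}. So FIRST(<S>) = {λ, q, u, w}.
FIRST(<G>): from <G>-><B> we get {λ, q, u, w}; from <G>-><F> w w w we get {q, u, w}. So FIRST(<G>) = {λ, q, u, w}.
FIRST(<F>): from <F>->u q we get {u}; from <F>-><G> <B> we get {λ, q, u, w}; from <F>->λ we get {λ}. So FIRST(<F>) = {λ, q, u, w}.
FIRST(<B>): from <B>->λ we get {λ}; from <B>-><F> <S> <S> q we get {q, u, w}. So FIRST(<B>) = {λ, q, u, w}.
FOLLOW(<S>) includes $ since <S> is the start symbol.
FOLLOW(<S>): in <B>-><F> <S> <S> q (occurrence 1), <S> is followed by <S> q with FIRST {q, u, w}; in <B>-><F> <S> <S> q (occurrence 2), <S> is followed by q with FIRST {q}. Thus FOLLOW(<S>) = {$, q, u, w}.
FOLLOW(<F>): in <S>-><F>, the suffix after <F> is empty, so FOLLOW(<F>) ⊇ FOLLOW(<S>) = {$, q, u, w}; in <G>-><F> w w w, <F> is followed by w w w with FIRST {w}; in <B>-><F> <S> <S> q, <F> is followed by <S> <S> q with FIRST {q, u, w}. Thus FOLLOW(<F>) = {$, q, u, w}.
FOLLOW(<G>): in <F>-><G> <B>, <G> is followed by <B> with FIRST {λ, q, u, w}; in <F>-><G> <B>, the suffix after <G> is nullable, so FOLLOW(<G>) ⊇ FOLLOW(<F>) = {$, q, u, w}. Thus FOLLOW(<G>) = {$, q, u, w}.
FOLLOW(<B>): in <G>-><B>, the suffix after <B> is empty, so FOLLOW(<B>) ⊇ FOLLOW(<G>) = {$, q, u, w}; in <F>-><G> <B>, the suffix after <B> is empty, so FOLLOW(<B>) ⊇ FOLLOW(<F>) = {$, q, u, w}. Thus FOLLOW(<B>) = {$, q, u, w}.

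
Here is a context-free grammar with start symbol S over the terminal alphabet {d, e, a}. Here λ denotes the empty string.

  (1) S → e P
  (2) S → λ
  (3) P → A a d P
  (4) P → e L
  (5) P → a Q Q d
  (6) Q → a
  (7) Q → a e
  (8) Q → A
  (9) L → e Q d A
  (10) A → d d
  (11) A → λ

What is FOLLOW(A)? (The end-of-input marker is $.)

{$, a, d}

FIRST(S): from S→e P we get {e}; from S→λ we get {λ}. So FIRST(S) = {λ, e}.
FIRST(L): from L→e Q d A we get {e}. So FIRST(L) = {e}.
FIRST(A): from A→d d we get {d}; from A→λ we get {λ}. So FIRST(A) = {λ, d}.
FIRST(P): from P→A a d P we get {a, d}; from P→e L we get {e}; from P→a Q Q d we get {a}. So FIRST(P) = {a, d, e}.
FIRST(Q): from Q→a we get {a}; from Q→a e we get {a}; from Q→A we get {λ, d}. So FIRST(Q) = {λ, a, d}.
FOLLOW(S) includes $ since S is the start symbol.
FOLLOW(S): S appears on no right-hand side. Thus FOLLOW(S) = {$}.
FOLLOW(P): in S→e P, the suffix after P is empty, so FOLLOW(P) ⊇ FOLLOW(S) = {$}; in P→A a d P, the suffix after P is empty (adds nothing new). Thus FOLLOW(P) = {$}.
FOLLOW(Q): in P→a Q Q d (occurrence 1), Q is followed by Q d with FIRST {a, d}; in P→a Q Q d (occurrence 2), Q is followed by d with FIRST {d}; in L→e Q d A, Q is followed by d A with FIRST {d}. Thus FOLLOW(Q) = {a, d}.
FOLLOW(L): in P→e L, the suffix after L is empty, so FOLLOW(L) ⊇ FOLLOW(P) = {$}. Thus FOLLOW(L) = {$}.
FOLLOW(A): in P→A a d P, A is followed by a d P with FIRST {a}; in Q→A, the suffix after A is empty, so FOLLOW(A) ⊇ FOLLOW(Q) = {a, d}; in L→e Q d A, the suffix after A is empty, so FOLLOW(A) ⊇ FOLLOW(L) = {$}. Thus FOLLOW(A) = {$, a, d}.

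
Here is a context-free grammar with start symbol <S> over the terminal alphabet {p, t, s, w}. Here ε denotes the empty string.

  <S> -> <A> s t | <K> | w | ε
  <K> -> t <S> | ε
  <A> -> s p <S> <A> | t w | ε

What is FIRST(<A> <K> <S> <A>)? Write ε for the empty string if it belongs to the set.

FIRST(<K>) = {ε, t}
FIRST(<A>) = {ε, s, t}
FIRST(<S>) = {ε, s, t, w}  (via <A> s t, <K>)
FIRST(<A> <K> <S> <A>): take FIRST of each symbol in turn, carrying on past any symbol whose FIRST contains ε; result {ε, s, t, w}.

{ε, s, t, w}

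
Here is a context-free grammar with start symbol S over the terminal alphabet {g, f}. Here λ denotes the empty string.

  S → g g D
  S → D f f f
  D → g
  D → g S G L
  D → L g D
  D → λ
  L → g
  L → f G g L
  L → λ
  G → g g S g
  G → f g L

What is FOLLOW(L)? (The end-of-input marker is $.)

FIRST(L) = {λ, f, g}
FIRST(G) = {f, g}
FIRST(D) = {λ, f, g}  (via L g D)
FIRST(S) = {f, g}  (via D f f f)
FOLLOW(S) includes $ since S is the start symbol.
FOLLOW(S): in D→g S G L, S is followed by G L with FIRST {f, g}; in G→g g S g, S is followed by g with FIRST {g}. Thus FOLLOW(S) = {$, f, g}.
FOLLOW(D): in S→g g D, the suffix after D is empty, so FOLLOW(D) ⊇ FOLLOW(S) = {$, f, g}; in S→D f f f, D is followed by f f f with FIRST {f}; in D→L g D, the suffix after D is empty (adds nothing new). Thus FOLLOW(D) = {$, f, g}.
FOLLOW(G): in D→g S G L, G is followed by L with FIRST {λ, f, g}; in D→g S G L, the suffix after G is nullable, so FOLLOW(G) ⊇ FOLLOW(D) = {$, f, g}; in L→f G g L, G is followed by g L with FIRST {g}. Thus FOLLOW(G) = {$, f, g}.
FOLLOW(L): in D→g S G L, the suffix after L is empty, so FOLLOW(L) ⊇ FOLLOW(D) = {$, f, g}; in D→L g D, L is followed by g D with FIRST {g}; in L→f G g L, the suffix after L is empty (adds nothing new); in G→f g L, the suffix after L is empty, so FOLLOW(L) ⊇ FOLLOW(G) = {$, f, g}. Thus FOLLOW(L) = {$, f, g}.

{$, f, g}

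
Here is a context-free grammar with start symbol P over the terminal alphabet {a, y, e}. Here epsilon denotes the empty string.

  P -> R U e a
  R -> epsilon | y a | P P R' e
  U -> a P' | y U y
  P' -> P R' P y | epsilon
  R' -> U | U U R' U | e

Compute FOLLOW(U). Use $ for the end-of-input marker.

{a, e, y}

FIRST(U): from U->a P' we get {a}; from U->y U y we get {y}. So FIRST(U) = {a, y}.
FIRST(R'): from R'->U we get {a, y}; from R'->U U R' U we get {a, y}; from R'->e we get {e}. So FIRST(R') = {a, e, y}.
FIRST(P): from P->R U e a we get {a, y}. So FIRST(P) = {a, y}.
FIRST(R): from R->epsilon we get {epsilon}; from R->y a we get {y}; from R->P P R' e we get {a, y}. So FIRST(R) = {epsilon, a, y}.
FIRST(P'): from P'->P R' P y we get {a, y}; from P'->epsilon we get {epsilon}. So FIRST(P') = {epsilon, a, y}.
FOLLOW(P) includes $ since P is the start symbol.
FOLLOW(P): in R->P P R' e (occurrence 1), P is followed by P R' e with FIRST {a, y}; in R->P P R' e (occurrence 2), P is followed by R' e with FIRST {a, e, y}; in P'->P R' P y (occurrence 1), P is followed by R' P y with FIRST {a, e, y}; in P'->P R' P y (occurrence 2), P is followed by y with FIRST {y}. Thus FOLLOW(P) = {$, a, e, y}.
FOLLOW(R): in P->R U e a, R is followed by U e a with FIRST {a, y}. Thus FOLLOW(R) = {a, y}.
FOLLOW(R'): in R->P P R' e, R' is followed by e with FIRST {e}; in P'->P R' P y, R' is followed by P y with FIRST {a, y}; in R'->U U R' U, R' is followed by U with FIRST {a, y}. Thus FOLLOW(R') = {a, e, y}.
FOLLOW(U): in P->R U e a, U is followed by e a with FIRST {e}; in U->y U y, U is followed by y with FIRST {y}; in R'->U, the suffix after U is empty, so FOLLOW(U) ⊇ FOLLOW(R') = {a, e, y}; in R'->U U R' U (occurrence 1), U is followed by U R' U with FIRST {a, y}; in R'->U U R' U (occurrence 2), U is followed by R' U with FIRST {a, e, y}; in R'->U U R' U (occurrence 3), the suffix after U is empty, so FOLLOW(U) ⊇ FOLLOW(R') = {a, e, y}. Thus FOLLOW(U) = {a, e, y}.
FOLLOW(P'): in U->a P', the suffix after P' is empty, so FOLLOW(P') ⊇ FOLLOW(U) = {a, e, y}. Thus FOLLOW(P') = {a, e, y}.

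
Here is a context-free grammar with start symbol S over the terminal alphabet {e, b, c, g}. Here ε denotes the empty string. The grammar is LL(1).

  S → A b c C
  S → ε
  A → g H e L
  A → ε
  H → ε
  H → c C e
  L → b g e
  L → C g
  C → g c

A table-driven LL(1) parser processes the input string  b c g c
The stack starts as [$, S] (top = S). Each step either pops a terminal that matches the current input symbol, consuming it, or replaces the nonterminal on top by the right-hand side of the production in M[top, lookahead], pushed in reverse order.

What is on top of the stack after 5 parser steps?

g

     Stack      Input      Action
  1  $ S        b c g c $  expand S → A b c C
  2  $ C c b A  b c g c $  expand A → ε
  3  $ C c b    b c g c $  match b
  4  $ C c      c g c $    match c
  5  $ C        g c $      expand C → g c
Stack after step 5: $ c g (top = g).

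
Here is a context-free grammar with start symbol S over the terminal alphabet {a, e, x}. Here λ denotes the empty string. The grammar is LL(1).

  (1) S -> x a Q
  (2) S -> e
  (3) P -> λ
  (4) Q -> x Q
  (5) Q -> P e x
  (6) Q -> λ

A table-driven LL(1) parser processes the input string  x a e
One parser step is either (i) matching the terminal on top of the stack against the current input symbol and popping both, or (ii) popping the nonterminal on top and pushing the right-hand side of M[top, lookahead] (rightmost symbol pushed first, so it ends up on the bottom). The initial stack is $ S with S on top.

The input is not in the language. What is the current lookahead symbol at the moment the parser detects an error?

$

step 1: stack=$ S  input=x a e $  — expand S -> x a Q
step 2: stack=$ Q a x  input=x a e $  — match x
step 3: stack=$ Q a  input=a e $  — match a
step 4: stack=$ Q  input=e $  — expand Q -> P e x
step 5: stack=$ x e P  input=e $  — expand P -> λ
step 6: stack=$ x e  input=e $  — match e
step 7: stack=$ x  input=$  — error: top is terminal x but lookahead is $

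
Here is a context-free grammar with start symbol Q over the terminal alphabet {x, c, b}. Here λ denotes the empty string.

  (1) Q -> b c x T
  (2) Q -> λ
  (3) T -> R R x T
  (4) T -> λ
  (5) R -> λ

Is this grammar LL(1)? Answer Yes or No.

Yes

FIRST(Q) = {λ, b}
FIRST(T) = {λ, x}
FIRST(R) = {λ}
FOLLOW(Q) = {$}
FOLLOW(T) = {$}
FOLLOW(R) = {x}
Each cell of M receives at most one production.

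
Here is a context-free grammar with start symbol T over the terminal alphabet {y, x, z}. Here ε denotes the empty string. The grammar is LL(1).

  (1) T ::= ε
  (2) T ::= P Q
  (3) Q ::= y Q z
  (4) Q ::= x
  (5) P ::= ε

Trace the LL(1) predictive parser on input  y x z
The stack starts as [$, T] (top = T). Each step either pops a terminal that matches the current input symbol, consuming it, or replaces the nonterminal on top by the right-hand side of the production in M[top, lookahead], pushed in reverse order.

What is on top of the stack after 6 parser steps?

z

     Stack    Input    Action
  1  $ T      y x z $  expand T ::= P Q
  2  $ Q P    y x z $  expand P ::= ε
  3  $ Q      y x z $  expand Q ::= y Q z
  4  $ z Q y  y x z $  match y
  5  $ z Q    x z $    expand Q ::= x
  6  $ z x    x z $    match x
Stack after step 6: $ z (top = z).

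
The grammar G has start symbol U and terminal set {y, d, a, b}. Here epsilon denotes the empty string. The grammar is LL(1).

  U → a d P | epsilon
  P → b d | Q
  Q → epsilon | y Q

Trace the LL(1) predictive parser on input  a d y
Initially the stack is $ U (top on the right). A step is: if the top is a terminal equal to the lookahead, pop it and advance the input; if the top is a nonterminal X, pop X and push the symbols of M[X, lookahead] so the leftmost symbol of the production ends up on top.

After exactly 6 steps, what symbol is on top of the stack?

     Stack    Input    Action
  1  $ U      a d y $  expand U → a d P
  2  $ P d a  a d y $  match a
  3  $ P d    d y $    match d
  4  $ P      y $      expand P → Q
  5  $ Q      y $      expand Q → y Q
  6  $ Q y    y $      match y
Stack after step 6: $ Q (top = Q).

Q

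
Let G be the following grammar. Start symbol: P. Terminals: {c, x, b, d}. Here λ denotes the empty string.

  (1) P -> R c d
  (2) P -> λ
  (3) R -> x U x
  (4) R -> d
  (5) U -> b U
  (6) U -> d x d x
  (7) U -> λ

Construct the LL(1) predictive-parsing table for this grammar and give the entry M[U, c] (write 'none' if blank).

FIRST(R): from R->x U x we get {x}; from R->d we get {d}. So FIRST(R) = {d, x}.
FIRST(U): from U->b U we get {b}; from U->d x d x we get {d}; from U->λ we get {λ}. So FIRST(U) = {λ, b, d}.
FIRST(P): from P->R c d we get {d, x}; from P->λ we get {λ}. So FIRST(P) = {λ, d, x}.
FOLLOW(P) includes $ since P is the start symbol.
FOLLOW(U): in R->x U x, U is followed by x with FIRST {x}; in U->b U, the suffix after U is empty (adds nothing new). Thus FOLLOW(U) = {x}.
For U -> b U: FIRST(b U) = {b}, so it goes in M[U, t] for t ∈ {b}.
For U -> d x d x: FIRST(d x d x) = {d}, so it goes in M[U, t] for t ∈ {d}.
For U -> λ: FIRST(λ) = {λ}, so it goes in M[U, t] for t ∈ {}; since λ ∈ FIRST, also for every t ∈ FOLLOW(U) = {x}.
None of these place a production in M[U, c].

none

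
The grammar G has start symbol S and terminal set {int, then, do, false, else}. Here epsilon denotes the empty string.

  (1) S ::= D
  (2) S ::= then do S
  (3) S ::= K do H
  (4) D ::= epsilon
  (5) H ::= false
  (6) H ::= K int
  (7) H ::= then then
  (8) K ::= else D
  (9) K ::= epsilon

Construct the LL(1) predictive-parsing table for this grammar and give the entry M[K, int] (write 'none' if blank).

FIRST(D): from D::=epsilon we get {epsilon}. So FIRST(D) = {epsilon}.
FIRST(K): from K::=else D we get {else}; from K::=epsilon we get {epsilon}. So FIRST(K) = {epsilon, else}.
FIRST(S): from S::=D we get {epsilon}; from S::=then do S we get {then}; from S::=K do H we get {do, else}. So FIRST(S) = {epsilon, do, else, then}.
FIRST(H): from H::=false we get {false}; from H::=K int we get {else, int}; from H::=then then we get {then}. So FIRST(H) = {else, false, int, then}.
FOLLOW(S) includes $ since S is the start symbol.
FOLLOW(K): in S::=K do H, K is followed by do H with FIRST {do}; in H::=K int, K is followed by int with FIRST {int}. Thus FOLLOW(K) = {do, int}.
For K ::= else D: FIRST(else D) = {else}, so it goes in M[K, t] for t ∈ {else}.
For K ::= epsilon: FIRST(epsilon) = {epsilon}, so it goes in M[K, t] for t ∈ {}; since epsilon ∈ FIRST, also for every t ∈ FOLLOW(K) = {do, int}.

K ::= epsilon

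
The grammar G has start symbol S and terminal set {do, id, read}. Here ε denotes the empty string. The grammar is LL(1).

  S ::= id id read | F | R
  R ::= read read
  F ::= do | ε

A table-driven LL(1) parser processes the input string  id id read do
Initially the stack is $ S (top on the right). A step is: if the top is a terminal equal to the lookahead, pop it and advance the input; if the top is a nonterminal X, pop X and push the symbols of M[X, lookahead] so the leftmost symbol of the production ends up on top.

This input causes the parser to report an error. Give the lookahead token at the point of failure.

do

step 1: stack=$ S  input=id id read do $  — expand S ::= id id read
step 2: stack=$ read id id  input=id id read do $  — match id
step 3: stack=$ read id  input=id read do $  — match id
step 4: stack=$ read  input=read do $  — match read
step 5: stack=$  input=do $  — error: stack empty but input remains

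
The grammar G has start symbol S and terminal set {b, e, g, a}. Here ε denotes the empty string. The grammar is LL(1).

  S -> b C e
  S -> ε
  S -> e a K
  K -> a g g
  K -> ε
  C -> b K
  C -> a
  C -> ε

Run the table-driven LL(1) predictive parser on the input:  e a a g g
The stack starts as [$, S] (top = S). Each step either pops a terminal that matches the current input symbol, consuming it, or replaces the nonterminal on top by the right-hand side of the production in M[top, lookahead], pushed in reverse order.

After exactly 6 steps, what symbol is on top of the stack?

g

step 1: stack=$ S  input=e a a g g $  — expand S -> e a K
step 2: stack=$ K a e  input=e a a g g $  — match e
step 3: stack=$ K a  input=a a g g $  — match a
step 4: stack=$ K  input=a g g $  — expand K -> a g g
step 5: stack=$ g g a  input=a g g $  — match a
step 6: stack=$ g g  input=g g $  — match g
Stack after step 6: $ g (top = g).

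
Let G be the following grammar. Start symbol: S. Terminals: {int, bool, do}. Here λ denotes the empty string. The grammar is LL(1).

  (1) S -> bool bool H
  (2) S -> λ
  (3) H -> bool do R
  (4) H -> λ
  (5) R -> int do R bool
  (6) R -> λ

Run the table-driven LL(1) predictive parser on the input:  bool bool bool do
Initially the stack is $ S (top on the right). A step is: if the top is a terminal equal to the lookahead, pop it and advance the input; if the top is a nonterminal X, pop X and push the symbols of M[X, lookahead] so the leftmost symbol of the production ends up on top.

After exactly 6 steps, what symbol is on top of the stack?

step 1: stack=$ S  input=bool bool bool do $  — expand S -> bool bool H
step 2: stack=$ H bool bool  input=bool bool bool do $  — match bool
step 3: stack=$ H bool  input=bool bool do $  — match bool
step 4: stack=$ H  input=bool do $  — expand H -> bool do R
step 5: stack=$ R do bool  input=bool do $  — match bool
step 6: stack=$ R do  input=do $  — match do
Stack after step 6: $ R (top = R).

R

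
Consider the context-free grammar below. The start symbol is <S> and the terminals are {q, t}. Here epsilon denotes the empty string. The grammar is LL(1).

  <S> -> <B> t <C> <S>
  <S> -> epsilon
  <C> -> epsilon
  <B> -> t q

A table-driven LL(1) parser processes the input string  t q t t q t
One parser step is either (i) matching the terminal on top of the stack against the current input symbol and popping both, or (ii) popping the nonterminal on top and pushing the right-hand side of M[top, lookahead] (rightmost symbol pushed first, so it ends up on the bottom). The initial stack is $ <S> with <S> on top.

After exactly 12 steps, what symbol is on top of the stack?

<S>

step 1: stack=$ <S>  input=t q t t q t $  — expand <S> -> <B> t <C> <S>
step 2: stack=$ <S> <C> t <B>  input=t q t t q t $  — expand <B> -> t q
step 3: stack=$ <S> <C> t q t  input=t q t t q t $  — match t
step 4: stack=$ <S> <C> t q  input=q t t q t $  — match q
step 5: stack=$ <S> <C> t  input=t t q t $  — match t
step 6: stack=$ <S> <C>  input=t q t $  — expand <C> -> epsilon
step 7: stack=$ <S>  input=t q t $  — expand <S> -> <B> t <C> <S>
step 8: stack=$ <S> <C> t <B>  input=t q t $  — expand <B> -> t q
step 9: stack=$ <S> <C> t q t  input=t q t $  — match t
step 10: stack=$ <S> <C> t q  input=q t $  — match q
step 11: stack=$ <S> <C> t  input=t $  — match t
step 12: stack=$ <S> <C>  input=$  — expand <C> -> epsilon
Stack after step 12: $ <S> (top = <S>).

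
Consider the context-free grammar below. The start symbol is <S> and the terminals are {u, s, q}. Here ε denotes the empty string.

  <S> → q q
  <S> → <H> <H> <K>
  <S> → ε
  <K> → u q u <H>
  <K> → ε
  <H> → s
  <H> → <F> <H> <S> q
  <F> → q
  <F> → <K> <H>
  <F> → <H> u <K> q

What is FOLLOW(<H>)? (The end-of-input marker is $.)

FIRST(<K>): from <K>→u q u <H> we get {u}; from <K>→ε we get {ε}. So FIRST(<K>) = {ε, u}.
FIRST(<S>): from <S>→q q we get {q}; from <S>→<H> <H> <K> we get {q, s, u}; from <S>→ε we get {ε}. So FIRST(<S>) = {ε, q, s, u}.
FIRST(<H>): from <H>→s we get {s}; from <H>→<F> <H> <S> q we get {q, s, u}. So FIRST(<H>) = {q, s, u}.
FIRST(<F>): from <F>→q we get {q}; from <F>→<K> <H> we get {q, s, u}; from <F>→<H> u <K> q we get {q, s, u}. So FIRST(<F>) = {q, s, u}.
FOLLOW(<S>) includes $ since <S> is the start symbol.
FOLLOW(<S>): in <H>→<F> <H> <S> q, <S> is followed by q with FIRST {q}. Thus FOLLOW(<S>) = {$, q}.
FOLLOW(<K>): in <S>→<H> <H> <K>, the suffix after <K> is empty, so FOLLOW(<K>) ⊇ FOLLOW(<S>) = {$, q}; in <F>→<K> <H>, <K> is followed by <H> with FIRST {q, s, u}; in <F>→<H> u <K> q, <K> is followed by q with FIRST {q}. Thus FOLLOW(<K>) = {$, q, s, u}.
FOLLOW(<F>): in <H>→<F> <H> <S> q, <F> is followed by <H> <S> q with FIRST {q, s, u}. Thus FOLLOW(<F>) = {q, s, u}.
FOLLOW(<H>): in <S>→<H> <H> <K> (occurrence 1), <H> is followed by <H> <K> with FIRST {q, s, u}; in <S>→<H> <H> <K> (occurrence 2), <H> is followed by <K> with FIRST {ε, u}; in <S>→<H> <H> <K> (occurrence 2), the suffix after <H> is nullable, so FOLLOW(<H>) ⊇ FOLLOW(<S>) = {$, q}; in <K>→u q u <H>, the suffix after <H> is empty, so FOLLOW(<H>) ⊇ FOLLOW(<K>) = {$, q, s, u}; in <H>→<F> <H> <S> q, <H> is followed by <S> q with FIRST {q, s, u}; in <F>→<K> <H>, the suffix after <H> is empty, so FOLLOW(<H>) ⊇ FOLLOW(<F>) = {q, s, u}; in <F>→<H> u <K> q, <H> is followed by u <K> q with FIRST {u}. Thus FOLLOW(<H>) = {$, q, s, u}.

{$, q, s, u}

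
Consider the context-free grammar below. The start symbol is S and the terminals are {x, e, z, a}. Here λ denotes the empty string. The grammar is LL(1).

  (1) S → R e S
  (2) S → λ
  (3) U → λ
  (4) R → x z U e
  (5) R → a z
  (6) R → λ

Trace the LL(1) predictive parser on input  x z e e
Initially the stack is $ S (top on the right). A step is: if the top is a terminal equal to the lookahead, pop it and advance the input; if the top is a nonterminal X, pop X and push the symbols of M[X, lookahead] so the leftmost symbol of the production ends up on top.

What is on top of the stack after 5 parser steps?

     Stack          Input      Action
  1  $ S            x z e e $  expand S → R e S
  2  $ S e R        x z e e $  expand R → x z U e
  3  $ S e e U z x  x z e e $  match x
  4  $ S e e U z    z e e $    match z
  5  $ S e e U      e e $      expand U → λ
Stack after step 5: $ S e e (top = e).

e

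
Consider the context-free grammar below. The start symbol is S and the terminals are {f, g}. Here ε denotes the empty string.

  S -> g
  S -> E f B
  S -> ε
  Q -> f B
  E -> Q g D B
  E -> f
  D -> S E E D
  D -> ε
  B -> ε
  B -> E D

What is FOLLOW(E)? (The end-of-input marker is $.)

FIRST(Q): from Q->f B we get {f}. So FIRST(Q) = {f}.
FIRST(E): from E->Q g D B we get {f}; from E->f we get {f}. So FIRST(E) = {f}.
FIRST(S): from S->g we get {g}; from S->E f B we get {f}; from S->ε we get {ε}. So FIRST(S) = {ε, f, g}.
FIRST(B): from B->ε we get {ε}; from B->E D we get {f}. So FIRST(B) = {ε, f}.
FIRST(D): from D->S E E D we get {f, g}; from D->ε we get {ε}. So FIRST(D) = {ε, f, g}.
FOLLOW(S) includes $ since S is the start symbol.
FOLLOW(S): in D->S E E D, S is followed by E E D with FIRST {f}. Thus FOLLOW(S) = {$, f}.
FOLLOW(Q): in E->Q g D B, Q is followed by g D B with FIRST {g}. Thus FOLLOW(Q) = {g}.
FOLLOW(E): in S->E f B, E is followed by f B with FIRST {f}; in D->S E E D (occurrence 1), E is followed by E D with FIRST {f}; in D->S E E D (occurrence 2), E is followed by D with FIRST {ε, f, g}; in D->S E E D (occurrence 2), the suffix after E is nullable, so FOLLOW(E) ⊇ FOLLOW(D) = {$, f, g}; in B->E D, E is followed by D with FIRST {ε, f, g}; in B->E D, the suffix after E is nullable, so FOLLOW(E) ⊇ FOLLOW(B) = {$, f, g}. Thus FOLLOW(E) = {$, f, g}.
FOLLOW(B): in S->E f B, the suffix after B is empty, so FOLLOW(B) ⊇ FOLLOW(S) = {$, f}; in Q->f B, the suffix after B is empty, so FOLLOW(B) ⊇ FOLLOW(Q) = {g}; in E->Q g D B, the suffix after B is empty, so FOLLOW(B) ⊇ FOLLOW(E) = {$, f, g}. Thus FOLLOW(B) = {$, f, g}.
FOLLOW(D): in E->Q g D B, D is followed by B with FIRST {ε, f}; in E->Q g D B, the suffix after D is nullable, so FOLLOW(D) ⊇ FOLLOW(E) = {$, f, g}; in D->S E E D, the suffix after D is empty (adds nothing new); in B->E D, the suffix after D is empty, so FOLLOW(D) ⊇ FOLLOW(B) = {$, f, g}. Thus FOLLOW(D) = {$, f, g}.

{$, f, g}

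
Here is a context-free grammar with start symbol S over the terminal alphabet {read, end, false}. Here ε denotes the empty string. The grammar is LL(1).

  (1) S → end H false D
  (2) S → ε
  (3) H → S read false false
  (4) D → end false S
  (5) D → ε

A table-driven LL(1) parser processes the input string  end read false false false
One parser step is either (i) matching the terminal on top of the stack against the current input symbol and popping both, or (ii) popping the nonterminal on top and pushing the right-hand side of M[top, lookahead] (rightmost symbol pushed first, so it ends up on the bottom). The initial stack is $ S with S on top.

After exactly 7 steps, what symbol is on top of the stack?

false

step 1: stack=$ S  input=end read false false false $  — expand S → end H false D
step 2: stack=$ D false H end  input=end read false false false $  — match end
step 3: stack=$ D false H  input=read false false false $  — expand H → S read false false
step 4: stack=$ D false false false read S  input=read false false false $  — expand S → ε
step 5: stack=$ D false false false read  input=read false false false $  — match read
step 6: stack=$ D false false false  input=false false false $  — match false
step 7: stack=$ D false false  input=false false $  — match false
Stack after step 7: $ D false (top = false).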